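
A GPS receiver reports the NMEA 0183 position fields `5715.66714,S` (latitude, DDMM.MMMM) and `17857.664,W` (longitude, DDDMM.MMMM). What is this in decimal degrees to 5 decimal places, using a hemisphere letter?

57.26112° S, 178.96107° W

φ: degrees = first 2 digits = 57, minutes = 15.66714; 57 + 15.66714/60 = 57.261119
λ: degrees = first 3 digits = 178, minutes = 57.664; 178 + 57.664/60 = 178.961067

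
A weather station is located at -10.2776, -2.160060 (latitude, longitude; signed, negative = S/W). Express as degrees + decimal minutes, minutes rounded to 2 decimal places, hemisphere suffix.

10° 16.66′ S, 2° 9.60′ W

Latitude is negative → S; |value| = 10.277600
Latitude: 10° + 0.277600 × 60 = 10° 16.6560′
Longitude is negative → W; |value| = 2.160060
λ: fractional part 0.160060 → 9.6036 minutes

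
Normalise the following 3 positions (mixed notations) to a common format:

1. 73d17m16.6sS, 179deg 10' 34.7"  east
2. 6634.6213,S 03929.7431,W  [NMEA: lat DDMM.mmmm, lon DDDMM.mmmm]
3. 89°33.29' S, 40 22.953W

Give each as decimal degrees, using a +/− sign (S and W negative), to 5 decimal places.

1. -73.28794, 179.17631
2. -66.57702, -39.49572
3. -89.55483, -40.38255

Point 1:
  Lat: 17′ + 16.6″ = 17.27667′; 73 + 17.27667/60 = 73.287944
  hemisphere S, so the sign is −
  Lon: 10′ + 34.7″ = 10.57833′; 179 + 10.57833/60 = 179.176306
  E ⇒ keep positive
Point 2:
  Lat: split at 2 digits → 66° and 34.6213′; 66 + 34.6213/60 = 66.577022
  S ⇒ negate
  λ: split at 3 digits → 039° and 29.7431′; 39 + 29.7431/60 = 39.495718
  W ⇒ negate
Point 3:
  Latitude: 89 + 33.29/60 = 89.554833
  hemisphere S, so the sign is −
  Lon: 22.953′ = 0.382550°; total 40.382550
  W ⇒ negate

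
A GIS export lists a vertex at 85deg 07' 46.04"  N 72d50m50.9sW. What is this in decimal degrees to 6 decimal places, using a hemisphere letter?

85.129456° N, 72.847472° W

Lat: 7′ + 46.04″ = 7.76733′; 85 + 7.76733/60 = 85.1294556
λ: 50′ + 50.9″ = 50.84833′; 72 + 50.84833/60 = 72.8474722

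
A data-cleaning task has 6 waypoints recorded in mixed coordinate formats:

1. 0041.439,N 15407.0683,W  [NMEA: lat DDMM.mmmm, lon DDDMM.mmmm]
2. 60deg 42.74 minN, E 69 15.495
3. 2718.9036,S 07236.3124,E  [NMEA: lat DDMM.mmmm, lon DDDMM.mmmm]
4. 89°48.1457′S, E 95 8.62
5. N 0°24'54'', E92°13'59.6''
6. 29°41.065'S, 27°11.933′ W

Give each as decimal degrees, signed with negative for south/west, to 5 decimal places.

Point 1:
  Latitude: degrees = first 2 digits = 0, minutes = 41.439; 0 + 41.439/60 = 0.690650
  N → positive
  Lon: degrees = first 3 digits = 154, minutes = 7.0683; 154 + 7.0683/60 = 154.117805
  W ⇒ negate
Point 2:
  Latitude: 42.74′ = 0.712333°; total 60.712333
  N ⇒ keep positive
  λ: 69 + 15.495/60 = 69.258250
  E → positive
Point 3:
  Latitude: split at 2 digits → 27° and 18.9036′; 27 + 18.9036/60 = 27.315060
  S ⇒ negate
  λ: degrees = first 3 digits = 72, minutes = 36.3124; 72 + 36.3124/60 = 72.605207
  E ⇒ keep positive
Point 4:
  Latitude: 89 + 48.1457/60 = 89.802428
  hemisphere S, so the sign is −
  Lon: 95 + 8.62/60 = 95.143667
  E → positive
Point 5:
  Lat: 24′ + 54″ = 24.90000′; 0 + 24.90000/60 = 0.415000
  N ⇒ keep positive
  Lon: 92° + 13/60 + 59.6/3600 = 92 + 0.216667 + 0.016556 = 92.233222
  E → positive
Point 6:
  Lat: 29 + 41.065/60 = 29.684417
  S → negative
  Lon: 27 + 11.933/60 = 27.198883
  W ⇒ negate

1. 0.69065, -154.11781
2. 60.71233, 69.25825
3. -27.31506, 72.60521
4. -89.80243, 95.14367
5. 0.41500, 92.23322
6. -29.68442, -27.19888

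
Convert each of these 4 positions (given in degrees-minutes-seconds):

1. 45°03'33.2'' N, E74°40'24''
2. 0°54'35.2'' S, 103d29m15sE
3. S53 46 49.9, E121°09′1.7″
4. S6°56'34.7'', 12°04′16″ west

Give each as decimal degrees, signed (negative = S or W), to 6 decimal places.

Point 1:
  φ: 45° + 3/60 + 33.2/3600 = 45 + 0.050000 + 0.009222 = 45.0592222
  N ⇒ keep positive
  Lon: 74 + 40/60 + 24/3600 = 74.6733333
  E → positive
Point 2:
  φ: 0 + 54/60 + 35.2/3600 = 0.9097778
  S ⇒ negate
  Longitude: 103 + 29/60 + 15/3600 = 103.4875000
  E ⇒ keep positive
Point 3:
  Latitude: 53 + 46/60 + 49.9/3600 = 53.7805278
  hemisphere S, so the sign is −
  Lon: 121 + 9/60 + 1.7/3600 = 121.1504722
  E → positive
Point 4:
  Latitude: 56′ + 34.7″ = 56.57833′; 6 + 56.57833/60 = 6.9429722
  S → negative
  Longitude: 12 + 4/60 + 16/3600 = 12.0711111
  W → negative

1. 45.059222, 74.673333
2. -0.909778, 103.487500
3. -53.780528, 121.150472
4. -6.942972, -12.071111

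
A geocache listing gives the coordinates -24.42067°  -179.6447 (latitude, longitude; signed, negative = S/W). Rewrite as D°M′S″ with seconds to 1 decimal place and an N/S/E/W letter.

Latitude is negative → S; |value| = 24.420670
φ: 0.420670° → 25.24020′; 0.24020 × 60 = 14.412″
Longitude is negative → W; |value| = 179.644700
Longitude: whole degrees 179; 38.68200′ → 38′ and 40.920″

24°25′14.4″ S, 179°38′40.9″ W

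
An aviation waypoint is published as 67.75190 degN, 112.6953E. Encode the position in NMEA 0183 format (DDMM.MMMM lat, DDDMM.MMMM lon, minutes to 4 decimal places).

6745.1140,N / 11241.7180,E

Lat: fractional part 0.751900 → 45.114000 minutes
λ: minutes = (112.695300 − 112) × 60 = 41.718000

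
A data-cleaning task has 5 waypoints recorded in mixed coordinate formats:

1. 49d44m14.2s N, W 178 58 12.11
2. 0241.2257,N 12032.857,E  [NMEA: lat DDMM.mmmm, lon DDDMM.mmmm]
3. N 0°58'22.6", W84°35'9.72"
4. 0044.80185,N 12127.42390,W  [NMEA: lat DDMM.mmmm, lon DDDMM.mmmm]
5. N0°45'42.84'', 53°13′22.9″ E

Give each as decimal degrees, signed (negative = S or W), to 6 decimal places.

1. 49.737278, -178.970031
2. 2.687095, 120.547617
3. 0.972944, -84.586033
4. 0.746698, -121.457065
5. 0.761900, 53.223028

Point 1:
  φ: 49 + 44/60 + 14.2/3600 = 49.7372778
  N ⇒ keep positive
  λ: 58′ + 12.11″ = 58.20183′; 178 + 58.20183/60 = 178.9700306
  hemisphere W, so the sign is −
Point 2:
  φ: split at 2 digits → 02° and 41.2257′; 2 + 41.2257/60 = 2.6870950
  N ⇒ keep positive
  Longitude: split at 3 digits → 120° and 32.857′; 120 + 32.857/60 = 120.5476167
  E ⇒ keep positive
Point 3:
  Latitude: 0° + 58/60 + 22.6/3600 = 0 + 0.966667 + 0.006278 = 0.9729444
  N ⇒ keep positive
  λ: 84 + 35/60 + 9.72/3600 = 84.5860333
  hemisphere W, so the sign is −
Point 4:
  φ: degrees = first 2 digits = 0, minutes = 44.80185; 0 + 44.80185/60 = 0.7466975
  N → positive
  λ: degrees = first 3 digits = 121, minutes = 27.4239; 121 + 27.4239/60 = 121.4570650
  W → negative
Point 5:
  Latitude: 0° + 45/60 + 42.84/3600 = 0 + 0.750000 + 0.011900 = 0.7619000
  N → positive
  λ: 13′ + 22.9″ = 13.38167′; 53 + 13.38167/60 = 53.2230278
  E ⇒ keep positive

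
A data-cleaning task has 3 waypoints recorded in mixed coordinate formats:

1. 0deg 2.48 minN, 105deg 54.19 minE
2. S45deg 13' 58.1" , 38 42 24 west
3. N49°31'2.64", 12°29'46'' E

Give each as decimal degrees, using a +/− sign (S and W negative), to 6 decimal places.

Point 1:
  φ: 2.48′ = 0.041333°; total 0.0413333
  N ⇒ keep positive
  Longitude: 105 + 54.19/60 = 105.9031667
  E ⇒ keep positive
Point 2:
  Latitude: 45 + 13/60 + 58.1/3600 = 45.2328056
  S ⇒ negate
  Lon: 38 + 42/60 + 24/3600 = 38.7066667
  W → negative
Point 3:
  Latitude: 49° + 31/60 + 2.64/3600 = 49 + 0.516667 + 0.000733 = 49.5174000
  N → positive
  Longitude: 12 + 29/60 + 46/3600 = 12.4961111
  E → positive

1. 0.041333, 105.903167
2. -45.232806, -38.706667
3. 49.517400, 12.496111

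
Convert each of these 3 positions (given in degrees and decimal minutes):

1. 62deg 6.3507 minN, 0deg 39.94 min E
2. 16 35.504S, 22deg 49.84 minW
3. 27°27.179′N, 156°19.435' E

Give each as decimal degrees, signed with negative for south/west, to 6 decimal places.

Point 1:
  φ: 62 + 6.3507/60 = 62.1058450
  N ⇒ keep positive
  λ: 0 + 39.94/60 = 0.6656667
  E → positive
Point 2:
  Lat: 16 + 35.504/60 = 16.5917333
  S ⇒ negate
  Longitude: 49.84′ = 0.830667°; total 22.8306667
  W ⇒ negate
Point 3:
  φ: 27 + 27.179/60 = 27.4529833
  N → positive
  λ: 156 + 19.435/60 = 156.3239167
  E → positive

1. 62.105845, 0.665667
2. -16.591733, -22.830667
3. 27.452983, 156.323917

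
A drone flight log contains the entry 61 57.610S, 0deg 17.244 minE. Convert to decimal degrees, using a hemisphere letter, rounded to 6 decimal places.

61.960167° S, 0.287400° E

φ: 57.61′ = 0.960167°; total 61.9601667
Lon: 0 + 17.244/60 = 0.2874000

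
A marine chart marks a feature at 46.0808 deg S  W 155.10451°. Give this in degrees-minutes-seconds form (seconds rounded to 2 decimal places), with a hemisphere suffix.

46°04′50.88″ S, 155°06′16.24″ W

Lat: 0.080800° → 4.84800′; 0.84800 × 60 = 50.8800″
Longitude: 0.104510 × 60 = 6.27060′ → 6′, remainder × 60 = 16.2360″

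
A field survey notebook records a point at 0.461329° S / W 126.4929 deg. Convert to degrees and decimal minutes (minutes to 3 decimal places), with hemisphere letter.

Latitude: 0° + 0.461329 × 60 = 0° 27.67974′
λ: fractional part 0.492900 → 29.57400 minutes

0° 27.680′ S, 126° 29.574′ W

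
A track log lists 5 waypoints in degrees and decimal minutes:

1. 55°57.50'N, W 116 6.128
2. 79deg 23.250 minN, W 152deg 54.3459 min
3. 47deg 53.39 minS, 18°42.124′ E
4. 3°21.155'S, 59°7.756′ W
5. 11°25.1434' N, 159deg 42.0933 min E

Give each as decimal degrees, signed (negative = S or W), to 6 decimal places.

Point 1:
  Lat: 55 + 57.5/60 = 55.9583333
  N → positive
  Longitude: 6.128′ = 0.102133°; total 116.1021333
  W → negative
Point 2:
  φ: 23.25′ = 0.387500°; total 79.3875000
  N ⇒ keep positive
  λ: 54.3459′ = 0.905765°; total 152.9057650
  W ⇒ negate
Point 3:
  Lat: 47 + 53.39/60 = 47.8898333
  S ⇒ negate
  Lon: 42.124′ = 0.702067°; total 18.7020667
  E ⇒ keep positive
Point 4:
  φ: 21.155′ = 0.352583°; total 3.3525833
  hemisphere S, so the sign is −
  Lon: 59 + 7.756/60 = 59.1292667
  W → negative
Point 5:
  φ: 25.1434′ = 0.419057°; total 11.4190567
  N → positive
  Longitude: 42.0933′ = 0.701555°; total 159.7015550
  E → positive

1. 55.958333, -116.102133
2. 79.387500, -152.905765
3. -47.889833, 18.702067
4. -3.352583, -59.129267
5. 11.419057, 159.701555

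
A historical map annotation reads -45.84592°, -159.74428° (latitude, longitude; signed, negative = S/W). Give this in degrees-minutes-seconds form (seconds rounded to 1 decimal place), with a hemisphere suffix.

45°50′45.3″ S, 159°44′39.4″ W

Latitude is negative → S; |value| = 45.845920
Lat: 0.845920 × 60 = 50.75520′ → 50′, remainder × 60 = 45.312″
Longitude is negative → W; |value| = 159.744280
Longitude: 0.744280 × 60 = 44.65680′ → 44′, remainder × 60 = 39.408″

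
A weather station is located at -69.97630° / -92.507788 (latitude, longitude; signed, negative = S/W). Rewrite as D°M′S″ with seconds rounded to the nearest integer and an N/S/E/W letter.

69°58′35″ S, 92°30′28″ W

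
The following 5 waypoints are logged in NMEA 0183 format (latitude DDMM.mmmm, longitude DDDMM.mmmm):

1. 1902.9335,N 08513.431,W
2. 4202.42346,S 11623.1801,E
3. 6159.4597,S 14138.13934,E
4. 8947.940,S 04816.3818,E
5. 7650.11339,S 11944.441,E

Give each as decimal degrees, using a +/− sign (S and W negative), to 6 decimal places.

1. 19.048892, -85.223850
2. -42.040391, 116.386335
3. -61.990995, 141.635656
4. -89.799000, 48.273030
5. -76.835223, 119.740683

Point 1:
  φ: degrees = first 2 digits = 19, minutes = 2.9335; 19 + 2.9335/60 = 19.0488917
  N → positive
  Lon: degrees = first 3 digits = 85, minutes = 13.431; 85 + 13.431/60 = 85.2238500
  W → negative
Point 2:
  Lat: split at 2 digits → 42° and 2.42346′; 42 + 2.42346/60 = 42.0403910
  hemisphere S, so the sign is −
  Longitude: split at 3 digits → 116° and 23.1801′; 116 + 23.1801/60 = 116.3863350
  E ⇒ keep positive
Point 3:
  Lat: split at 2 digits → 61° and 59.4597′; 61 + 59.4597/60 = 61.9909950
  S → negative
  Lon: split at 3 digits → 141° and 38.13934′; 141 + 38.13934/60 = 141.6356557
  E ⇒ keep positive
Point 4:
  Lat: split at 2 digits → 89° and 47.94′; 89 + 47.94/60 = 89.7990000
  S ⇒ negate
  Longitude: degrees = first 3 digits = 48, minutes = 16.3818; 48 + 16.3818/60 = 48.2730300
  E → positive
Point 5:
  Lat: split at 2 digits → 76° and 50.11339′; 76 + 50.11339/60 = 76.8352232
  S ⇒ negate
  Lon: split at 3 digits → 119° and 44.441′; 119 + 44.441/60 = 119.7406833
  E ⇒ keep positive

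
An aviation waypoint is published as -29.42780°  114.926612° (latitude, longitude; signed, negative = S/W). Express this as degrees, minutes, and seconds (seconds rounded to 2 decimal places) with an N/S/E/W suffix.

29°25′40.08″ S, 114°55′35.80″ E

Latitude is negative → S; |value| = 29.427800
Lat: 0.427800 × 60 = 25.66800′ → 25′, remainder × 60 = 40.0800″
Lon: 0.926612° → 55.59672′; 0.59672 × 60 = 35.8032″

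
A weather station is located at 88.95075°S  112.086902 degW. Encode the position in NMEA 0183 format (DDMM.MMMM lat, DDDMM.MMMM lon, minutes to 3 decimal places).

8857.045,S / 11205.214,W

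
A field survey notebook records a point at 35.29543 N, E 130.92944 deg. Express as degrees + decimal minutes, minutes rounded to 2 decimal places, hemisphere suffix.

Latitude: fractional part 0.295430 → 17.7258 minutes
Lon: 130° + 0.929440 × 60 = 130° 55.7664′

35° 17.73′ N, 130° 55.77′ E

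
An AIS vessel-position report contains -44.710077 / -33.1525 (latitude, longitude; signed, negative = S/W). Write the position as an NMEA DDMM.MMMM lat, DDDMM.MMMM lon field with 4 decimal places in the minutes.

Latitude is negative → S; |value| = 44.710077
Latitude: minutes = (44.710077 − 44) × 60 = 42.604620
Longitude is negative → W; |value| = 33.152500
Lon: minutes = (33.152500 − 33) × 60 = 9.150000

4442.6046,S / 03309.1500,W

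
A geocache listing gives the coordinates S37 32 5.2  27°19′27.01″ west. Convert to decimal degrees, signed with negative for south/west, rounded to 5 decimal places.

φ: 37 + 32/60 + 5.2/3600 = 37.534778
S → negative
Longitude: 19′ + 27.01″ = 19.45017′; 27 + 19.45017/60 = 27.324169
W → negative

-37.53478, -27.32417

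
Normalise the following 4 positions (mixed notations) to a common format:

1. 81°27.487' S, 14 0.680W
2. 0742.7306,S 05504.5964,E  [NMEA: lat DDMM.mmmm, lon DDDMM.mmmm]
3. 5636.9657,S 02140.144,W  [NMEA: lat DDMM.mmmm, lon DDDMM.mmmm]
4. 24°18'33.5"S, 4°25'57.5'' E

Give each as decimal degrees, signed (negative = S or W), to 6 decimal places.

Point 1:
  φ: 27.487′ = 0.458117°; total 81.4581167
  S → negative
  Longitude: 0.68′ = 0.011333°; total 14.0113333
  W → negative
Point 2:
  Lat: split at 2 digits → 07° and 42.7306′; 7 + 42.7306/60 = 7.7121767
  S ⇒ negate
  λ: split at 3 digits → 055° and 4.5964′; 55 + 4.5964/60 = 55.0766067
  E ⇒ keep positive
Point 3:
  Latitude: degrees = first 2 digits = 56, minutes = 36.9657; 56 + 36.9657/60 = 56.6160950
  S ⇒ negate
  Lon: split at 3 digits → 021° and 40.144′; 21 + 40.144/60 = 21.6690667
  W ⇒ negate
Point 4:
  φ: 24 + 18/60 + 33.5/3600 = 24.3093056
  S → negative
  Lon: 25′ + 57.5″ = 25.95833′; 4 + 25.95833/60 = 4.4326389
  E ⇒ keep positive

1. -81.458117, -14.011333
2. -7.712177, 55.076607
3. -56.616095, -21.669067
4. -24.309306, 4.432639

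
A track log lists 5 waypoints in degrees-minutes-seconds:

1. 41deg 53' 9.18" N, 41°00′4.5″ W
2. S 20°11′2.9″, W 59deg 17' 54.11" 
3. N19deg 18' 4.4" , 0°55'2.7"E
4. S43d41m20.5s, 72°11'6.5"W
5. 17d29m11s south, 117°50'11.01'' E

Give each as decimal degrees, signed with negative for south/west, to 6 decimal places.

1. 41.885883, -41.001250
2. -20.184139, -59.298364
3. 19.301222, 0.917417
4. -43.689028, -72.185139
5. -17.486389, 117.836392

Point 1:
  Latitude: 53′ + 9.18″ = 53.15300′; 41 + 53.15300/60 = 41.8858833
  N → positive
  Lon: 41° + 0/60 + 4.5/3600 = 41 + 0.000000 + 0.001250 = 41.0012500
  W → negative
Point 2:
  φ: 20 + 11/60 + 2.9/3600 = 20.1841389
  S ⇒ negate
  Longitude: 17′ + 54.11″ = 17.90183′; 59 + 17.90183/60 = 59.2983639
  W → negative
Point 3:
  Lat: 19° + 18/60 + 4.4/3600 = 19 + 0.300000 + 0.001222 = 19.3012222
  N → positive
  λ: 55′ + 2.7″ = 55.04500′; 0 + 55.04500/60 = 0.9174167
  E ⇒ keep positive
Point 4:
  Latitude: 43° + 41/60 + 20.5/3600 = 43 + 0.683333 + 0.005694 = 43.6890278
  hemisphere S, so the sign is −
  Lon: 11′ + 6.5″ = 11.10833′; 72 + 11.10833/60 = 72.1851389
  W → negative
Point 5:
  φ: 29′ + 11″ = 29.18333′; 17 + 29.18333/60 = 17.4863889
  S → negative
  Longitude: 117 + 50/60 + 11.01/3600 = 117.8363917
  E ⇒ keep positive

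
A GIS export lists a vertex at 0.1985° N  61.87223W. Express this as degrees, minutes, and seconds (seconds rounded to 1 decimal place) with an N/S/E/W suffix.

φ: 0.198500 × 60 = 11.91000′ → 11′, remainder × 60 = 54.600″
Longitude: 0.872230 × 60 = 52.33380′ → 52′, remainder × 60 = 20.028″

0°11′54.6″ N, 61°52′20.0″ W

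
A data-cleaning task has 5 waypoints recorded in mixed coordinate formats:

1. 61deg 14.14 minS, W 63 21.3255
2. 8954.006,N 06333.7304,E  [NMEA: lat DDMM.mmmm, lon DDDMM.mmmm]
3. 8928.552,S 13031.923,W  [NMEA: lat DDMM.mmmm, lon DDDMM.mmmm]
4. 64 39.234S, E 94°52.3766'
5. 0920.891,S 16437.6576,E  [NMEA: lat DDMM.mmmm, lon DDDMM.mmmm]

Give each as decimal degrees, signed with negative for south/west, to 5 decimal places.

Point 1:
  Lat: 61 + 14.14/60 = 61.235667
  S → negative
  Longitude: 21.3255′ = 0.355425°; total 63.355425
  hemisphere W, so the sign is −
Point 2:
  φ: split at 2 digits → 89° and 54.006′; 89 + 54.006/60 = 89.900100
  N → positive
  Longitude: degrees = first 3 digits = 63, minutes = 33.7304; 63 + 33.7304/60 = 63.562173
  E → positive
Point 3:
  Latitude: split at 2 digits → 89° and 28.552′; 89 + 28.552/60 = 89.475867
  S ⇒ negate
  Longitude: degrees = first 3 digits = 130, minutes = 31.923; 130 + 31.923/60 = 130.532050
  W ⇒ negate
Point 4:
  Lat: 64 + 39.234/60 = 64.653900
  S ⇒ negate
  Lon: 52.3766′ = 0.872943°; total 94.872943
  E → positive
Point 5:
  Lat: degrees = first 2 digits = 9, minutes = 20.891; 9 + 20.891/60 = 9.348183
  S ⇒ negate
  Lon: degrees = first 3 digits = 164, minutes = 37.6576; 164 + 37.6576/60 = 164.627627
  E → positive

1. -61.23567, -63.35543
2. 89.90010, 63.56217
3. -89.47587, -130.53205
4. -64.65390, 94.87294
5. -9.34818, 164.62763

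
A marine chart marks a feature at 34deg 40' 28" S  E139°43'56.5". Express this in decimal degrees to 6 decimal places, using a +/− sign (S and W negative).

-34.674444, 139.732361

φ: 34° + 40/60 + 28/3600 = 34 + 0.666667 + 0.007778 = 34.6744444
S ⇒ negate
Longitude: 139° + 43/60 + 56.5/3600 = 139 + 0.716667 + 0.015694 = 139.7323611
E → positive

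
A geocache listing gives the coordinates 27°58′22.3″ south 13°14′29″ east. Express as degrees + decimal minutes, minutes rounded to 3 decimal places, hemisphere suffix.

27° 58.372′ S, 13° 14.483′ E

Latitude: 58 + 22.3/60 = 58.37167′
Lon: seconds/60 = 0.48333; minutes = 14 + 0.48333 = 14.48333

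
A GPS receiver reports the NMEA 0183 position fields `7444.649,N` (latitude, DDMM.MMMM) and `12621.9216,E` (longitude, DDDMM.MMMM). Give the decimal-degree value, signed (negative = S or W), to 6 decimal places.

Latitude: degrees = first 2 digits = 74, minutes = 44.649; 74 + 44.649/60 = 74.7441500
N ⇒ keep positive
λ: degrees = first 3 digits = 126, minutes = 21.9216; 126 + 21.9216/60 = 126.3653600
E ⇒ keep positive

74.744150, 126.365360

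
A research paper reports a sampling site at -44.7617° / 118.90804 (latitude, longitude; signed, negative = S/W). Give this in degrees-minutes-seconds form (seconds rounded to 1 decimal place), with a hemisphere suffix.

Latitude is negative → S; |value| = 44.761700
Latitude: whole degrees 44; 45.70200′ → 45′ and 42.120″
Lon: 0.908040 × 60 = 54.48240′ → 54′, remainder × 60 = 28.944″

44°45′42.1″ S, 118°54′28.9″ E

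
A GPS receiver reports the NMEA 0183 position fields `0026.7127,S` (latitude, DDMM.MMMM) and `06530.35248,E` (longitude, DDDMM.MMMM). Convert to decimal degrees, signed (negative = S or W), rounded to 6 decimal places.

Lat: degrees = first 2 digits = 0, minutes = 26.7127; 0 + 26.7127/60 = 0.4452117
S → negative
Lon: split at 3 digits → 065° and 30.35248′; 65 + 30.35248/60 = 65.5058747
E ⇒ keep positive

-0.445212, 65.505875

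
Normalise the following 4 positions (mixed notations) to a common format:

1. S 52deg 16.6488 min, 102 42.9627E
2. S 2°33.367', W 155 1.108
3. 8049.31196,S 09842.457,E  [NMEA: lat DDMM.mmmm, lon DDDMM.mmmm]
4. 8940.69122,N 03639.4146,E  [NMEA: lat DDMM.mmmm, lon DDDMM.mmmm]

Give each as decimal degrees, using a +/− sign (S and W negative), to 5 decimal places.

1. -52.27748, 102.71605
2. -2.55612, -155.01847
3. -80.82187, 98.70762
4. 89.67819, 36.65691

Point 1:
  Latitude: 16.6488′ = 0.277480°; total 52.277480
  hemisphere S, so the sign is −
  Longitude: 42.9627′ = 0.716045°; total 102.716045
  E → positive
Point 2:
  Latitude: 2 + 33.367/60 = 2.556117
  S ⇒ negate
  λ: 155 + 1.108/60 = 155.018467
  hemisphere W, so the sign is −
Point 3:
  Latitude: split at 2 digits → 80° and 49.31196′; 80 + 49.31196/60 = 80.821866
  S ⇒ negate
  Longitude: split at 3 digits → 098° and 42.457′; 98 + 42.457/60 = 98.707617
  E → positive
Point 4:
  Latitude: degrees = first 2 digits = 89, minutes = 40.69122; 89 + 40.69122/60 = 89.678187
  N ⇒ keep positive
  Lon: degrees = first 3 digits = 36, minutes = 39.4146; 36 + 39.4146/60 = 36.656910
  E → positive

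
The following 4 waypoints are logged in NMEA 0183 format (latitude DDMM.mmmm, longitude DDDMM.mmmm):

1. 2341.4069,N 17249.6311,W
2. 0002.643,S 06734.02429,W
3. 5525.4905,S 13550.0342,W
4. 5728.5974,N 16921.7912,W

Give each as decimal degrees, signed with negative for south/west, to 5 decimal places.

1. 23.69012, -172.82719
2. -0.04405, -67.56707
3. -55.42484, -135.83390
4. 57.47662, -169.36319

Point 1:
  Latitude: split at 2 digits → 23° and 41.4069′; 23 + 41.4069/60 = 23.690115
  N ⇒ keep positive
  Longitude: split at 3 digits → 172° and 49.6311′; 172 + 49.6311/60 = 172.827185
  W ⇒ negate
Point 2:
  Lat: degrees = first 2 digits = 0, minutes = 2.643; 0 + 2.643/60 = 0.044050
  S → negative
  λ: split at 3 digits → 067° and 34.02429′; 67 + 34.02429/60 = 67.567072
  W → negative
Point 3:
  φ: split at 2 digits → 55° and 25.4905′; 55 + 25.4905/60 = 55.424842
  S → negative
  Longitude: degrees = first 3 digits = 135, minutes = 50.0342; 135 + 50.0342/60 = 135.833903
  W ⇒ negate
Point 4:
  φ: split at 2 digits → 57° and 28.5974′; 57 + 28.5974/60 = 57.476623
  N ⇒ keep positive
  λ: degrees = first 3 digits = 169, minutes = 21.7912; 169 + 21.7912/60 = 169.363187
  W → negative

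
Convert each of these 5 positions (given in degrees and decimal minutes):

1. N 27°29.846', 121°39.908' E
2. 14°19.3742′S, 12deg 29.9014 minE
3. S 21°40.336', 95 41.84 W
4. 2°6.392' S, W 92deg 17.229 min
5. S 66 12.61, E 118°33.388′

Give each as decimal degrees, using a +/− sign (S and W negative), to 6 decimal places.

1. 27.497433, 121.665133
2. -14.322903, 12.498357
3. -21.672267, -95.697333
4. -2.106533, -92.287150
5. -66.210167, 118.556467

Point 1:
  Lat: 27 + 29.846/60 = 27.4974333
  N → positive
  λ: 39.908′ = 0.665133°; total 121.6651333
  E ⇒ keep positive
Point 2:
  φ: 14 + 19.3742/60 = 14.3229033
  S → negative
  Longitude: 29.9014′ = 0.498357°; total 12.4983567
  E → positive
Point 3:
  Lat: 21 + 40.336/60 = 21.6722667
  S ⇒ negate
  Longitude: 41.84′ = 0.697333°; total 95.6973333
  W → negative
Point 4:
  Latitude: 2 + 6.392/60 = 2.1065333
  hemisphere S, so the sign is −
  Lon: 92 + 17.229/60 = 92.2871500
  hemisphere W, so the sign is −
Point 5:
  Lat: 66 + 12.61/60 = 66.2101667
  hemisphere S, so the sign is −
  λ: 118 + 33.388/60 = 118.5564667
  E → positive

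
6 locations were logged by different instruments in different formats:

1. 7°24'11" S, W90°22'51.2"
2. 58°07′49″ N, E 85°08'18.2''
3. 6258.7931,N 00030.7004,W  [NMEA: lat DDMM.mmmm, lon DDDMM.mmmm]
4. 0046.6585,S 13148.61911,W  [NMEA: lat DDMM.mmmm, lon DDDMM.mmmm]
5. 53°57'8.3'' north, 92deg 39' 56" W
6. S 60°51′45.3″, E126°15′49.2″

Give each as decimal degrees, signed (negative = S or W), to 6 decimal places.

1. -7.403056, -90.380889
2. 58.130278, 85.138389
3. 62.979885, -0.511673
4. -0.777642, -131.810319
5. 53.952306, -92.665556
6. -60.862583, 126.263667

Point 1:
  Lat: 24′ + 11″ = 24.18333′; 7 + 24.18333/60 = 7.4030556
  S ⇒ negate
  Longitude: 90 + 22/60 + 51.2/3600 = 90.3808889
  W ⇒ negate
Point 2:
  Latitude: 7′ + 49″ = 7.81667′; 58 + 7.81667/60 = 58.1302778
  N ⇒ keep positive
  λ: 85 + 8/60 + 18.2/3600 = 85.1383889
  E → positive
Point 3:
  φ: split at 2 digits → 62° and 58.7931′; 62 + 58.7931/60 = 62.9798850
  N → positive
  Longitude: split at 3 digits → 000° and 30.7004′; 0 + 30.7004/60 = 0.5116733
  W → negative
Point 4:
  Lat: split at 2 digits → 00° and 46.6585′; 0 + 46.6585/60 = 0.7776417
  S → negative
  Lon: degrees = first 3 digits = 131, minutes = 48.61911; 131 + 48.61911/60 = 131.8103185
  W ⇒ negate
Point 5:
  Lat: 53° + 57/60 + 8.3/3600 = 53 + 0.950000 + 0.002306 = 53.9523056
  N ⇒ keep positive
  Lon: 92° + 39/60 + 56/3600 = 92 + 0.650000 + 0.015556 = 92.6655556
  W → negative
Point 6:
  Latitude: 51′ + 45.3″ = 51.75500′; 60 + 51.75500/60 = 60.8625833
  S → negative
  Longitude: 15′ + 49.2″ = 15.82000′; 126 + 15.82000/60 = 126.2636667
  E ⇒ keep positive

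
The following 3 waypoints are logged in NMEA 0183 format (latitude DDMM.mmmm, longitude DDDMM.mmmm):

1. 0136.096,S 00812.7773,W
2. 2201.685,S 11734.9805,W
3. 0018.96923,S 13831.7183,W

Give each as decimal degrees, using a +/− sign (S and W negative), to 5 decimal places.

Point 1:
  Lat: degrees = first 2 digits = 1, minutes = 36.096; 1 + 36.096/60 = 1.601600
  hemisphere S, so the sign is −
  Lon: split at 3 digits → 008° and 12.7773′; 8 + 12.7773/60 = 8.212955
  hemisphere W, so the sign is −
Point 2:
  Lat: degrees = first 2 digits = 22, minutes = 1.685; 22 + 1.685/60 = 22.028083
  hemisphere S, so the sign is −
  Longitude: degrees = first 3 digits = 117, minutes = 34.9805; 117 + 34.9805/60 = 117.583008
  hemisphere W, so the sign is −
Point 3:
  Latitude: degrees = first 2 digits = 0, minutes = 18.96923; 0 + 18.96923/60 = 0.316154
  S ⇒ negate
  λ: split at 3 digits → 138° and 31.7183′; 138 + 31.7183/60 = 138.528638
  W → negative

1. -1.60160, -8.21296
2. -22.02808, -117.58301
3. -0.31615, -138.52864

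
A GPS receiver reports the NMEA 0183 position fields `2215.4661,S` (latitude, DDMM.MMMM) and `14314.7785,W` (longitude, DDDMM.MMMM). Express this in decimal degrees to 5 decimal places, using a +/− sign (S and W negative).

-22.25777, -143.24631

Lat: degrees = first 2 digits = 22, minutes = 15.4661; 22 + 15.4661/60 = 22.257768
S ⇒ negate
λ: split at 3 digits → 143° and 14.7785′; 143 + 14.7785/60 = 143.246308
hemisphere W, so the sign is −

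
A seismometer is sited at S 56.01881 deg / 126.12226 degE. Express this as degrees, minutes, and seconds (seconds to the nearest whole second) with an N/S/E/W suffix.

56°01′8″ S, 126°07′20″ E

Lat: 0.018810° → 1.12860′; 0.12860 × 60 = 7.72″
Lon: 0.122260 × 60 = 7.33560′ → 7′, remainder × 60 = 20.14″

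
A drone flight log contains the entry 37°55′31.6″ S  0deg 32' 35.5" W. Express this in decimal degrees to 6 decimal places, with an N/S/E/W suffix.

Lat: 37° + 55/60 + 31.6/3600 = 37 + 0.916667 + 0.008778 = 37.9254444
λ: 32′ + 35.5″ = 32.59167′; 0 + 32.59167/60 = 0.5431944

37.925444° S, 0.543194° W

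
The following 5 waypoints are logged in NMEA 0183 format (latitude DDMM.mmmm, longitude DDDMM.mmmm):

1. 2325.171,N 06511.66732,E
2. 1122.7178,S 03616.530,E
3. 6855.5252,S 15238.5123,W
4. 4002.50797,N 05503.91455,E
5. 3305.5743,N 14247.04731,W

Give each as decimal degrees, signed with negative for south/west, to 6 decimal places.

1. 23.419517, 65.194455
2. -11.378630, 36.275500
3. -68.925420, -152.641872
4. 40.041800, 55.065243
5. 33.092905, -142.784122

Point 1:
  φ: split at 2 digits → 23° and 25.171′; 23 + 25.171/60 = 23.4195167
  N → positive
  Longitude: split at 3 digits → 065° and 11.66732′; 65 + 11.66732/60 = 65.1944553
  E → positive
Point 2:
  Lat: degrees = first 2 digits = 11, minutes = 22.7178; 11 + 22.7178/60 = 11.3786300
  S ⇒ negate
  Longitude: degrees = first 3 digits = 36, minutes = 16.53; 36 + 16.53/60 = 36.2755000
  E → positive
Point 3:
  Latitude: degrees = first 2 digits = 68, minutes = 55.5252; 68 + 55.5252/60 = 68.9254200
  S ⇒ negate
  Lon: split at 3 digits → 152° and 38.5123′; 152 + 38.5123/60 = 152.6418717
  W ⇒ negate
Point 4:
  Latitude: split at 2 digits → 40° and 2.50797′; 40 + 2.50797/60 = 40.0417995
  N ⇒ keep positive
  Lon: split at 3 digits → 055° and 3.91455′; 55 + 3.91455/60 = 55.0652425
  E → positive
Point 5:
  Lat: split at 2 digits → 33° and 5.5743′; 33 + 5.5743/60 = 33.0929050
  N → positive
  Lon: split at 3 digits → 142° and 47.04731′; 142 + 47.04731/60 = 142.7841218
  W → negative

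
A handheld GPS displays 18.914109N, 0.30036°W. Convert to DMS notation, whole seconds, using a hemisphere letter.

18°54′51″ N, 0°18′1″ W

Latitude: 0.914109 × 60 = 54.84654′ → 54′, remainder × 60 = 50.79″
Lon: 0.300360° → 18.02160′; 0.02160 × 60 = 1.30″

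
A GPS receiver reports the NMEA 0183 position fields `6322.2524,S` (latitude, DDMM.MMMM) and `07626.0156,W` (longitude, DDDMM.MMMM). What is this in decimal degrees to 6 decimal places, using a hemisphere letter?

Lat: split at 2 digits → 63° and 22.2524′; 63 + 22.2524/60 = 63.3708733
λ: split at 3 digits → 076° and 26.0156′; 76 + 26.0156/60 = 76.4335933

63.370873° S, 76.433593° W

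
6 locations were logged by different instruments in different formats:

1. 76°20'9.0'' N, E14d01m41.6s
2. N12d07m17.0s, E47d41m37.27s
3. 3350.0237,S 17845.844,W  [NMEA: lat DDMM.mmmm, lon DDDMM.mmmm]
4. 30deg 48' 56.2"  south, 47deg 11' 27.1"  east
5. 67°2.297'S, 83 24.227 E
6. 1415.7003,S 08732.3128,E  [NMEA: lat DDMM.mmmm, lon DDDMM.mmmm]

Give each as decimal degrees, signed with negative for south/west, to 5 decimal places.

Point 1:
  Latitude: 20′ + 9″ = 20.15000′; 76 + 20.15000/60 = 76.335833
  N → positive
  Longitude: 14 + 1/60 + 41.6/3600 = 14.028222
  E ⇒ keep positive
Point 2:
  φ: 12° + 7/60 + 17/3600 = 12 + 0.116667 + 0.004722 = 12.121389
  N ⇒ keep positive
  Longitude: 41′ + 37.27″ = 41.62117′; 47 + 41.62117/60 = 47.693686
  E ⇒ keep positive
Point 3:
  Lat: degrees = first 2 digits = 33, minutes = 50.0237; 33 + 50.0237/60 = 33.833728
  S → negative
  Longitude: degrees = first 3 digits = 178, minutes = 45.844; 178 + 45.844/60 = 178.764067
  hemisphere W, so the sign is −
Point 4:
  φ: 48′ + 56.2″ = 48.93667′; 30 + 48.93667/60 = 30.815611
  S ⇒ negate
  Longitude: 11′ + 27.1″ = 11.45167′; 47 + 11.45167/60 = 47.190861
  E → positive
Point 5:
  φ: 67 + 2.297/60 = 67.038283
  hemisphere S, so the sign is −
  Lon: 83 + 24.227/60 = 83.403783
  E → positive
Point 6:
  Latitude: degrees = first 2 digits = 14, minutes = 15.7003; 14 + 15.7003/60 = 14.261672
  S → negative
  Lon: degrees = first 3 digits = 87, minutes = 32.3128; 87 + 32.3128/60 = 87.538547
  E ⇒ keep positive

1. 76.33583, 14.02822
2. 12.12139, 47.69369
3. -33.83373, -178.76407
4. -30.81561, 47.19086
5. -67.03828, 83.40378
6. -14.26167, 87.53855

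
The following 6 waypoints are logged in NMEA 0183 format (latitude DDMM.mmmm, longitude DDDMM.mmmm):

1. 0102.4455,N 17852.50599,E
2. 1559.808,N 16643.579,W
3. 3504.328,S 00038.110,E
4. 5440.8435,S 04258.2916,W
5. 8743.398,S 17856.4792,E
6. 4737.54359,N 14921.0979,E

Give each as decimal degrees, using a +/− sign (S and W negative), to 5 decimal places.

Point 1:
  φ: degrees = first 2 digits = 1, minutes = 2.4455; 1 + 2.4455/60 = 1.040758
  N → positive
  Longitude: degrees = first 3 digits = 178, minutes = 52.50599; 178 + 52.50599/60 = 178.875100
  E ⇒ keep positive
Point 2:
  Lat: degrees = first 2 digits = 15, minutes = 59.808; 15 + 59.808/60 = 15.996800
  N ⇒ keep positive
  λ: degrees = first 3 digits = 166, minutes = 43.579; 166 + 43.579/60 = 166.726317
  hemisphere W, so the sign is −
Point 3:
  Lat: degrees = first 2 digits = 35, minutes = 4.328; 35 + 4.328/60 = 35.072133
  S → negative
  λ: split at 3 digits → 000° and 38.11′; 0 + 38.11/60 = 0.635167
  E ⇒ keep positive
Point 4:
  Latitude: degrees = first 2 digits = 54, minutes = 40.8435; 54 + 40.8435/60 = 54.680725
  S → negative
  Longitude: degrees = first 3 digits = 42, minutes = 58.2916; 42 + 58.2916/60 = 42.971527
  W ⇒ negate
Point 5:
  Latitude: split at 2 digits → 87° and 43.398′; 87 + 43.398/60 = 87.723300
  hemisphere S, so the sign is −
  λ: split at 3 digits → 178° and 56.4792′; 178 + 56.4792/60 = 178.941320
  E → positive
Point 6:
  Latitude: split at 2 digits → 47° and 37.54359′; 47 + 37.54359/60 = 47.625727
  N → positive
  λ: degrees = first 3 digits = 149, minutes = 21.0979; 149 + 21.0979/60 = 149.351632
  E ⇒ keep positive

1. 1.04076, 178.87510
2. 15.99680, -166.72632
3. -35.07213, 0.63517
4. -54.68073, -42.97153
5. -87.72330, 178.94132
6. 47.62573, 149.35163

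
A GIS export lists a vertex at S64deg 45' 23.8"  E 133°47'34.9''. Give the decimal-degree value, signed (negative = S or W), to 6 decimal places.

-64.756611, 133.793028

Latitude: 64 + 45/60 + 23.8/3600 = 64.7566111
S → negative
λ: 133 + 47/60 + 34.9/3600 = 133.7930278
E ⇒ keep positive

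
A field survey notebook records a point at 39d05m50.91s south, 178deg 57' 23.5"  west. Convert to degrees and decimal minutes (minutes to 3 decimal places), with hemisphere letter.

39° 5.849′ S, 178° 57.392′ W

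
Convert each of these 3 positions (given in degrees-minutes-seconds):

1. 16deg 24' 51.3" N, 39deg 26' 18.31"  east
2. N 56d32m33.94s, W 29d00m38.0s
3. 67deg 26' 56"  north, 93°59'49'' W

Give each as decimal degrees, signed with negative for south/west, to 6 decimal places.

Point 1:
  φ: 24′ + 51.3″ = 24.85500′; 16 + 24.85500/60 = 16.4142500
  N → positive
  Lon: 26′ + 18.31″ = 26.30517′; 39 + 26.30517/60 = 39.4384194
  E ⇒ keep positive
Point 2:
  Lat: 56 + 32/60 + 33.94/3600 = 56.5427611
  N → positive
  Lon: 29 + 0/60 + 38/3600 = 29.0105556
  W ⇒ negate
Point 3:
  Lat: 67° + 26/60 + 56/3600 = 67 + 0.433333 + 0.015556 = 67.4488889
  N ⇒ keep positive
  Lon: 93° + 59/60 + 49/3600 = 93 + 0.983333 + 0.013611 = 93.9969444
  hemisphere W, so the sign is −

1. 16.414250, 39.438419
2. 56.542761, -29.010556
3. 67.448889, -93.996944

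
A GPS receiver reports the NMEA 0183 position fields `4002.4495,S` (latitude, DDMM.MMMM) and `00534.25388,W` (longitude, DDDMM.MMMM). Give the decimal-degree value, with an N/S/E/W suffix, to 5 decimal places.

40.04083° S, 5.57090° W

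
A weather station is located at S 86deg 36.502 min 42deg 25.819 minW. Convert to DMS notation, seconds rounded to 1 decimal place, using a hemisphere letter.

86°36′30.1″ S, 42°25′49.1″ W

Latitude: fractional minutes 0.50200 × 60 = 30.120″
Longitude: 25.81900′ → 25′ and 0.81900 × 60 = 49.140″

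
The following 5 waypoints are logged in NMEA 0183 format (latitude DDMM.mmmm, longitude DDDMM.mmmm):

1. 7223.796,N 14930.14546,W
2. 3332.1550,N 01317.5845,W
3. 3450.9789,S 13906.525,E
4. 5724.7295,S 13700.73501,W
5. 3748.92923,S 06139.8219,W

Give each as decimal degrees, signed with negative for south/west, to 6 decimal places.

1. 72.396600, -149.502424
2. 33.535917, -13.293075
3. -34.849648, 139.108750
4. -57.412158, -137.012250
5. -37.815487, -61.663698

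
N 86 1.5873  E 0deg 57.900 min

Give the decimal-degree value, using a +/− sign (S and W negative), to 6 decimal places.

86.026455, 0.965000

φ: 86 + 1.5873/60 = 86.0264550
N ⇒ keep positive
λ: 0 + 57.9/60 = 0.9650000
E → positive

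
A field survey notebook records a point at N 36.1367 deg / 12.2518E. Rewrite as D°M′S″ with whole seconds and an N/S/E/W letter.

Lat: 0.136700 × 60 = 8.20200′ → 8′, remainder × 60 = 12.12″
λ: 0.251800 × 60 = 15.10800′ → 15′, remainder × 60 = 6.48″

36°08′12″ N, 12°15′6″ E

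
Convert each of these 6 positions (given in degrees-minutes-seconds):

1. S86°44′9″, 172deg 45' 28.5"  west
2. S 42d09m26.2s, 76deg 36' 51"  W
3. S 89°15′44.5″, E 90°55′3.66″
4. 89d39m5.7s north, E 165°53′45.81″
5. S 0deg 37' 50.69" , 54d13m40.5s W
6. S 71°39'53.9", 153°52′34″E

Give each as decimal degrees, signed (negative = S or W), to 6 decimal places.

1. -86.735833, -172.757917
2. -42.157278, -76.614167
3. -89.262361, 90.917683
4. 89.651583, 165.896058
5. -0.630747, -54.227917
6. -71.664972, 153.876111

Point 1:
  φ: 86° + 44/60 + 9/3600 = 86 + 0.733333 + 0.002500 = 86.7358333
  hemisphere S, so the sign is −
  λ: 172° + 45/60 + 28.5/3600 = 172 + 0.750000 + 0.007917 = 172.7579167
  W → negative
Point 2:
  φ: 9′ + 26.2″ = 9.43667′; 42 + 9.43667/60 = 42.1572778
  S ⇒ negate
  Longitude: 76 + 36/60 + 51/3600 = 76.6141667
  W → negative
Point 3:
  Latitude: 89° + 15/60 + 44.5/3600 = 89 + 0.250000 + 0.012361 = 89.2623611
  hemisphere S, so the sign is −
  Longitude: 90 + 55/60 + 3.66/3600 = 90.9176833
  E ⇒ keep positive
Point 4:
  φ: 89 + 39/60 + 5.7/3600 = 89.6515833
  N ⇒ keep positive
  λ: 165° + 53/60 + 45.81/3600 = 165 + 0.883333 + 0.012725 = 165.8960583
  E → positive
Point 5:
  Latitude: 0 + 37/60 + 50.69/3600 = 0.6307472
  S → negative
  λ: 13′ + 40.5″ = 13.67500′; 54 + 13.67500/60 = 54.2279167
  W → negative
Point 6:
  φ: 71° + 39/60 + 53.9/3600 = 71 + 0.650000 + 0.014972 = 71.6649722
  hemisphere S, so the sign is −
  Longitude: 52′ + 34″ = 52.56667′; 153 + 52.56667/60 = 153.8761111
  E → positive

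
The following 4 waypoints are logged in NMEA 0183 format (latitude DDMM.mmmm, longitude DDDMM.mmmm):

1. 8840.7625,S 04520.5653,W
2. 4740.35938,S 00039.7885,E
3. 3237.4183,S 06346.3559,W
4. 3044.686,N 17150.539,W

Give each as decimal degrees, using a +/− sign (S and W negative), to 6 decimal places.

1. -88.679375, -45.342755
2. -47.672656, 0.663142
3. -32.623638, -63.772598
4. 30.744767, -171.842317

Point 1:
  φ: degrees = first 2 digits = 88, minutes = 40.7625; 88 + 40.7625/60 = 88.6793750
  S → negative
  λ: degrees = first 3 digits = 45, minutes = 20.5653; 45 + 20.5653/60 = 45.3427550
  W → negative
Point 2:
  Latitude: split at 2 digits → 47° and 40.35938′; 47 + 40.35938/60 = 47.6726563
  S → negative
  λ: split at 3 digits → 000° and 39.7885′; 0 + 39.7885/60 = 0.6631417
  E → positive
Point 3:
  Lat: split at 2 digits → 32° and 37.4183′; 32 + 37.4183/60 = 32.6236383
  S ⇒ negate
  Longitude: degrees = first 3 digits = 63, minutes = 46.3559; 63 + 46.3559/60 = 63.7725983
  W ⇒ negate
Point 4:
  Latitude: split at 2 digits → 30° and 44.686′; 30 + 44.686/60 = 30.7447667
  N ⇒ keep positive
  Longitude: degrees = first 3 digits = 171, minutes = 50.539; 171 + 50.539/60 = 171.8423167
  W ⇒ negate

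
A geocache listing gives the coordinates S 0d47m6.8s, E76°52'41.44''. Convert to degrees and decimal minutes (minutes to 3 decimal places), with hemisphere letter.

Latitude: seconds/60 = 0.11333; minutes = 47 + 0.11333 = 47.11333
λ: seconds/60 = 0.69067; minutes = 52 + 0.69067 = 52.69067

0° 47.113′ S, 76° 52.691′ E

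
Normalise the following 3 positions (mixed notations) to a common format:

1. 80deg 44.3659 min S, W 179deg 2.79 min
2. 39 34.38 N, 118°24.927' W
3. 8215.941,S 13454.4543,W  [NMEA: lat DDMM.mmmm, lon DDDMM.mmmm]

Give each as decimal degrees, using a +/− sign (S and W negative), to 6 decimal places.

Point 1:
  Latitude: 80 + 44.3659/60 = 80.7394317
  hemisphere S, so the sign is −
  Lon: 179 + 2.79/60 = 179.0465000
  W ⇒ negate
Point 2:
  Lat: 39 + 34.38/60 = 39.5730000
  N → positive
  λ: 118 + 24.927/60 = 118.4154500
  hemisphere W, so the sign is −
Point 3:
  φ: degrees = first 2 digits = 82, minutes = 15.941; 82 + 15.941/60 = 82.2656833
  S ⇒ negate
  Lon: degrees = first 3 digits = 134, minutes = 54.4543; 134 + 54.4543/60 = 134.9075717
  hemisphere W, so the sign is −

1. -80.739432, -179.046500
2. 39.573000, -118.415450
3. -82.265683, -134.907572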